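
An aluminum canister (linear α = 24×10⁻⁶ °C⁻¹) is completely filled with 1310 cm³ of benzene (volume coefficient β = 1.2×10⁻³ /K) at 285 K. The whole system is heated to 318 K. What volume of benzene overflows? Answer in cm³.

The canister also expands: β_container ≈ 3α = 7.2×10⁻⁵ /K
Net overflow = V₀(β_liq − 3α_cont)ΔT
β − 3α = 1.20×10⁻³ − 7.2×10⁻⁵ = 1.128×10⁻³ /K; ΔT = 33 K
ΔV = 1310 × 1.128×10⁻³ × 33 = 48.8 cm³

48.8 cm³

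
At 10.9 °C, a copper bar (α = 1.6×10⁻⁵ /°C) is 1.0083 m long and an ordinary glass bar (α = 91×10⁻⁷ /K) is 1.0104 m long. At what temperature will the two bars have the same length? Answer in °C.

Equal length when α₁L₁ΔT − α₂L₂ΔT = L₂ − L₁ = 2.10×10⁻³ m
α₁L₁ = 1.61328×10⁻⁵, α₂L₂ = 9.19464×10⁻⁶ → Δ(αL) = 6.93816×10⁻⁶ m/K
ΔT = 2.10×10⁻³ / 6.93816×10⁻⁶ = 302.674 K, so T = 10.9 + 302.674 = 313.574 °C

T = 313.6 °C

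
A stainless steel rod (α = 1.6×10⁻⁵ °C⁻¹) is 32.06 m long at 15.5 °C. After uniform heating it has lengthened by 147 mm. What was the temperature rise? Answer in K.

ΔL = αL₀ΔT ⇒ ΔT = ΔL / (αL₀)
ΔT = 147×10⁻³ m / (1.6×10⁻⁵ × 32.06 m) = 286.57 K

ΔT = 287 K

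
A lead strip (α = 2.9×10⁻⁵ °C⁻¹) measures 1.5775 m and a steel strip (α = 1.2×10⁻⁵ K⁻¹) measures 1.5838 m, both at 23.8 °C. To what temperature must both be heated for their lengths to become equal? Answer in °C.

T = 259.4 °C

L₁(1 + α₁ΔT) = L₂(1 + α₂ΔT) ⇒ ΔT = (L₂ − L₁)/(α₁L₁ − α₂L₂)
L₂ − L₁ = 1.5838 − 1.5775 = 6.30×10⁻³ m
α₁L₁ − α₂L₂ = 2.9×10⁻⁵×1.5775 − 1.2×10⁻⁵×1.5838 = 2.67419×10⁻⁵ m/K
ΔT = 6.30×10⁻³ / 2.67419×10⁻⁵ = 235.585 K
T = 23.8 + 235.585 = 259.385 °C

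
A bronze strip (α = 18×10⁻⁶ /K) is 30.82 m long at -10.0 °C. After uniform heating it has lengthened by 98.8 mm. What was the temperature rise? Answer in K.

ΔL = αL₀ΔT ⇒ ΔT = ΔL / (αL₀)
ΔT = 98.8×10⁻³ m / (18×10⁻⁶ × 30.82 m) = 178.10 K

ΔT = 178 K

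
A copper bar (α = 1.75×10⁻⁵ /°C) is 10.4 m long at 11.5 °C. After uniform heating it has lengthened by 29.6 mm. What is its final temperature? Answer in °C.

ΔL = αL₀ΔT ⇒ ΔT = ΔL / (αL₀)
ΔT = 29.6×10⁻³ m / (1.75×10⁻⁵ × 10.4 m) = 162.64 K
T = 11.5 + 162.64 = 174.14 °C

T = 174 °C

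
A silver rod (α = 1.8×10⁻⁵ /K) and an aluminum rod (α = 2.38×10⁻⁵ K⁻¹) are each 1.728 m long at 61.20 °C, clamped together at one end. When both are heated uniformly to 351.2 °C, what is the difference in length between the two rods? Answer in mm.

ΔT = 290.00 K
silver: ΔL = 1.8×10⁻⁵ × 1.728 m × 290.00 = 9.0202×10⁻³ m = 9.0202 mm
aluminum: ΔL = 2.38×10⁻⁵ × 1.728 m × 290.00 = 1.1927×10⁻² m = 11.927 mm
difference = 11.927 − 9.0202 = 2.9068 mm

2.91 mm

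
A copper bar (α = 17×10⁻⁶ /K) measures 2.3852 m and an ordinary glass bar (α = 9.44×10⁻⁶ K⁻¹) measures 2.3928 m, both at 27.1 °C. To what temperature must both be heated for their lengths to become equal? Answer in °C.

T = 450.3 °C

Equal length when α₁L₁ΔT − α₂L₂ΔT = L₂ − L₁ = 7.60×10⁻³ m
α₁L₁ = 4.05484×10⁻⁵, α₂L₂ = 2.2588032×10⁻⁵ → Δ(αL) = 1.7960368×10⁻⁵ m/K
ΔT = 7.60×10⁻³ / 1.7960368×10⁻⁵ = 423.154 K, so T = 27.1 + 423.154 = 450.254 °C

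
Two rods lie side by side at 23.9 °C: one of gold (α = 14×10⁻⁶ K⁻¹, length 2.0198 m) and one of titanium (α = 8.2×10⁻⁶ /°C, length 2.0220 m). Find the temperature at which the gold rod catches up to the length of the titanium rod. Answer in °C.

T = 212.0 °C

Equal length when α₁L₁ΔT − α₂L₂ΔT = L₂ − L₁ = 2.20×10⁻³ m
α₁L₁ = 2.82772×10⁻⁵, α₂L₂ = 1.65804×10⁻⁵ → Δ(αL) = 1.16968×10⁻⁵ m/K
ΔT = 2.20×10⁻³ / 1.16968×10⁻⁵ = 188.086 K, so T = 23.9 + 188.086 = 211.986 °C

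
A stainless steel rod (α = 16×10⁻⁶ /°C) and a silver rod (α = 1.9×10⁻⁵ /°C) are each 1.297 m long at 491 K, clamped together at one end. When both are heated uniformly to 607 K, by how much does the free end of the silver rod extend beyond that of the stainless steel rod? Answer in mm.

0.451 mm

ΔT = 116 K
stainless steel: ΔL = 16×10⁻⁶ × 1.297 m × 116 = 2.4072×10⁻³ m = 2.4072 mm
silver: ΔL = 1.9×10⁻⁵ × 1.297 m × 116 = 2.8586×10⁻³ m = 2.8586 mm
difference = 2.8586 − 2.4072 = 0.4514 mm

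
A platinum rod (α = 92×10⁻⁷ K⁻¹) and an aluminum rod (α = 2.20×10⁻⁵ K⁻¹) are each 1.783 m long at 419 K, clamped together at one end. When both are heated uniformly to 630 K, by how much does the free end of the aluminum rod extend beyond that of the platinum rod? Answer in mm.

ΔT = 211 K
platinum: ΔL = 92×10⁻⁷ × 1.783 m × 211 = 3.4612×10⁻³ m = 3.4612 mm
aluminum: ΔL = 2.20×10⁻⁵ × 1.783 m × 211 = 8.2767×10⁻³ m = 8.2767 mm
difference = 8.2767 − 3.4612 = 4.8155 mm

4.82 mm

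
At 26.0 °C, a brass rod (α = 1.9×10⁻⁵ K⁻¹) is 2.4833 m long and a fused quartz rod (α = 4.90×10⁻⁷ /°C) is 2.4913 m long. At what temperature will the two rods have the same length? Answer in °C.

T = 200.1 °C

Equal length when α₁L₁ΔT − α₂L₂ΔT = L₂ − L₁ = 8.00×10⁻³ m
α₁L₁ = 4.71827×10⁻⁵, α₂L₂ = 1.220737×10⁻⁶ → Δ(αL) = 4.5961963×10⁻⁵ m/K
ΔT = 8.00×10⁻³ / 4.5961963×10⁻⁵ = 174.057 K, so T = 26.0 + 174.057 = 200.057 °C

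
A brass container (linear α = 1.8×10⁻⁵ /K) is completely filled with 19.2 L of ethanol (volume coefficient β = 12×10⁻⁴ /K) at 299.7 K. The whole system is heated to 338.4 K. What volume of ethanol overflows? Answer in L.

0.852 L

The container also expands: β_container ≈ 3α = 5.4×10⁻⁵ /K
Net overflow = V₀(β_liq − 3α_cont)ΔT
β − 3α = 1.20×10⁻³ − 5.4×10⁻⁵ = 1.146×10⁻³ /K; ΔT = 38.7 K
ΔV = 19.2 × 1.146×10⁻³ × 38.7 = 0.852 L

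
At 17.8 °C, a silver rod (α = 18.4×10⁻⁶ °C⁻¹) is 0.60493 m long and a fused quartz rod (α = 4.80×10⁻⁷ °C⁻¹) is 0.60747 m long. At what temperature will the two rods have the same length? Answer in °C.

T = 252.1 °C

Equal length when α₁L₁ΔT − α₂L₂ΔT = L₂ − L₁ = 2.54×10⁻³ m
α₁L₁ = 1.1130712×10⁻⁵, α₂L₂ = 2.915856×10⁻⁷ → Δ(αL) = 1.08391264×10⁻⁵ m/K
ΔT = 2.54×10⁻³ / 1.08391264×10⁻⁵ = 234.336 K, so T = 17.8 + 234.336 = 252.136 °C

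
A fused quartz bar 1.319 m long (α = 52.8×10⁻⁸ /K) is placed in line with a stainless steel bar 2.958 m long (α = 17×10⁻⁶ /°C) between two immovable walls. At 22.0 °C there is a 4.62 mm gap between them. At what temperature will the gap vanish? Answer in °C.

Gap closes when ΔL₁ + ΔL₂ = 4.62 mm = 4.62×10⁻³ m
(α₁L₁ + α₂L₂)ΔT = g
α₁L₁ + α₂L₂ = 52.8×10⁻⁸×1.319 + 17×10⁻⁶×2.958 = 5.0982432×10⁻⁵ m/K
ΔT = 4.62×10⁻³ / 5.0982432×10⁻⁵ = 90.62 K
T = 22.0 + 90.62 = 112.62 °C

T = 113 °C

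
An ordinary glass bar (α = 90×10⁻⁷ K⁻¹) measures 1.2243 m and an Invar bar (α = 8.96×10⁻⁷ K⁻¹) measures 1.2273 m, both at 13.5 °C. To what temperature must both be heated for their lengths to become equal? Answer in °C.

T = 315.9 °C

L₁(1 + α₁ΔT) = L₂(1 + α₂ΔT) ⇒ ΔT = (L₂ − L₁)/(α₁L₁ − α₂L₂)
L₂ − L₁ = 1.2273 − 1.2243 = 3.00×10⁻³ m
α₁L₁ − α₂L₂ = 90×10⁻⁷×1.2243 − 8.96×10⁻⁷×1.2273 = 9.9190392×10⁻⁶ m/K
ΔT = 3.00×10⁻³ / 9.9190392×10⁻⁶ = 302.449 K
T = 13.5 + 302.449 = 315.949 °C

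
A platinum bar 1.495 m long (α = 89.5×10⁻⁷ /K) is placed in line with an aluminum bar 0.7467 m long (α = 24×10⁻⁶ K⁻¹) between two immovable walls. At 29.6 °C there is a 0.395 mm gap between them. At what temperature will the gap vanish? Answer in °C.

Gap closes when ΔL₁ + ΔL₂ = 0.395 mm = 3.95×10⁻⁴ m
(α₁L₁ + α₂L₂)ΔT = g
α₁L₁ + α₂L₂ = 89.5×10⁻⁷×1.495 + 24×10⁻⁶×0.7467 = 3.130105×10⁻⁵ m/K
ΔT = 3.95×10⁻⁴ / 3.130105×10⁻⁵ = 12.619 K
T = 29.6 + 12.619 = 42.219 °C

T = 42.2 °C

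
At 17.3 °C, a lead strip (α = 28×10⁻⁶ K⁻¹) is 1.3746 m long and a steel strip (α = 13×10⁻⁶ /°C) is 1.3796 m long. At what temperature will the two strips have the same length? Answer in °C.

L₁(1 + α₁ΔT) = L₂(1 + α₂ΔT) ⇒ ΔT = (L₂ − L₁)/(α₁L₁ − α₂L₂)
L₂ − L₁ = 1.3796 − 1.3746 = 5.00×10⁻³ m
α₁L₁ − α₂L₂ = 28×10⁻⁶×1.3746 − 13×10⁻⁶×1.3796 = 2.0554×10⁻⁵ m/K
ΔT = 5.00×10⁻³ / 2.0554×10⁻⁵ = 243.262 K
T = 17.3 + 243.262 = 260.562 °C

T = 260.6 °C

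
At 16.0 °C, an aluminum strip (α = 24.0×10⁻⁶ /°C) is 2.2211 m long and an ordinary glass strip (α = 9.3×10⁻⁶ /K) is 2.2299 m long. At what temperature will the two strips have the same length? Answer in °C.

L₁(1 + α₁ΔT) = L₂(1 + α₂ΔT) ⇒ ΔT = (L₂ − L₁)/(α₁L₁ − α₂L₂)
L₂ − L₁ = 2.2299 − 2.2211 = 8.80×10⁻³ m
α₁L₁ − α₂L₂ = 24.0×10⁻⁶×2.2211 − 9.3×10⁻⁶×2.2299 = 3.256833×10⁻⁵ m/K
ΔT = 8.80×10⁻³ / 3.256833×10⁻⁵ = 270.201 K
T = 16.0 + 270.201 = 286.201 °C

T = 286.2 °C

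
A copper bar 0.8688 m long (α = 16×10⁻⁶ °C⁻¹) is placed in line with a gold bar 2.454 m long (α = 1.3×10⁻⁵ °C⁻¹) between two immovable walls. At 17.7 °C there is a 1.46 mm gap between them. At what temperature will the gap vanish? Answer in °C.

α₁L₁ = 1.39008×10⁻⁵ m/K, α₂L₂ = 3.1902×10⁻⁵ m/K → total 4.58028×10⁻⁵ m/K
ΔT = g/(α₁L₁+α₂L₂) = 1.46×10⁻³ / 4.58028×10⁻⁵ = 31.876 K
T = 17.7 + 31.876 = 49.576 °C

T = 49.6 °C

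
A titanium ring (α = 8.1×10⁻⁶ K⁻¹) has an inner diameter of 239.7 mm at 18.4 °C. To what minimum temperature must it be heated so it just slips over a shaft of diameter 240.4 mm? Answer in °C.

Required Δd = 240.4 − 239.7 = 0.7 mm
Δd = αd₀ΔT ⇒ ΔT = Δd/(αd₀) = 0.7 / (8.1×10⁻⁶ × 239.7) = 360.53 K
T_min = 18.4 + 360.53 = 378.93 °C

T = 379 °C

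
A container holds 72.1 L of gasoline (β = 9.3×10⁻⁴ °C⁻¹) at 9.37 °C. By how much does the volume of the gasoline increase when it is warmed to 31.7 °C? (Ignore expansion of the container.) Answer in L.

ΔV = 1.50 L

|ΔT| = |31.7 − 9.37| = 22.33 K
ΔV = βV₀ΔT = (9.3×10⁻⁴)(72.1)(22.33) = 1.50 L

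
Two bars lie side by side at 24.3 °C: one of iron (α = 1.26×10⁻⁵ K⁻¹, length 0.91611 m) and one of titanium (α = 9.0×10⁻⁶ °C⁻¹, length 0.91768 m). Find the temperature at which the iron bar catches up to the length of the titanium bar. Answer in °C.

T = 502.4 °C

Equal length when α₁L₁ΔT − α₂L₂ΔT = L₂ − L₁ = 1.57×10⁻³ m
α₁L₁ = 1.1542986×10⁻⁵, α₂L₂ = 8.25912×10⁻⁶ → Δ(αL) = 3.283866×10⁻⁶ m/K
ΔT = 1.57×10⁻³ / 3.283866×10⁻⁶ = 478.095 K, so T = 24.3 + 478.095 = 502.395 °C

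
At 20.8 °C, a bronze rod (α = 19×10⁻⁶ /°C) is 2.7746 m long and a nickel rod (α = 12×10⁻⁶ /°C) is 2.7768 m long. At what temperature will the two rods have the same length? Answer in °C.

L₁(1 + α₁ΔT) = L₂(1 + α₂ΔT) ⇒ ΔT = (L₂ − L₁)/(α₁L₁ − α₂L₂)
L₂ − L₁ = 2.7768 − 2.7746 = 2.20×10⁻³ m
α₁L₁ − α₂L₂ = 19×10⁻⁶×2.7746 − 12×10⁻⁶×2.7768 = 1.93958×10⁻⁵ m/K
ΔT = 2.20×10⁻³ / 1.93958×10⁻⁵ = 113.427 K
T = 20.8 + 113.427 = 134.227 °C

T = 134.2 °C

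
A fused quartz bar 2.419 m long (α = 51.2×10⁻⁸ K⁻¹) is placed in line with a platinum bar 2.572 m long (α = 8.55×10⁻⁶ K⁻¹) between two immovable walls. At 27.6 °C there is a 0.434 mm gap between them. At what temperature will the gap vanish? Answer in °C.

α₁L₁ = 1.238528×10⁻⁶ m/K, α₂L₂ = 2.19906×10⁻⁵ m/K → total 2.3229128×10⁻⁵ m/K
ΔT = g/(α₁L₁+α₂L₂) = 4.34×10⁻⁴ / 2.3229128×10⁻⁵ = 18.683 K
T = 27.6 + 18.683 = 46.283 °C

T = 46.3 °C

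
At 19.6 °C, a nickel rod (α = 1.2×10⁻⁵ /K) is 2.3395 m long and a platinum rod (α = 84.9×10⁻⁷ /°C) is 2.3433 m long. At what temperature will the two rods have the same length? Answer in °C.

Equal length when α₁L₁ΔT − α₂L₂ΔT = L₂ − L₁ = 3.80×10⁻³ m
α₁L₁ = 2.8074×10⁻⁵, α₂L₂ = 1.9894617×10⁻⁵ → Δ(αL) = 8.179383×10⁻⁶ m/K
ΔT = 3.80×10⁻³ / 8.179383×10⁻⁶ = 464.583 K, so T = 19.6 + 464.583 = 484.183 °C

T = 484.2 °C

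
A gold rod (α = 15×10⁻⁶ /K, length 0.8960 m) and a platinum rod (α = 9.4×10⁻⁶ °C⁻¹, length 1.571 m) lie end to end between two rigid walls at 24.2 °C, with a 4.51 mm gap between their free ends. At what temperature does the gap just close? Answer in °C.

α₁L₁ = 1.344×10⁻⁵ m/K, α₂L₂ = 1.47674×10⁻⁵ m/K → total 2.82074×10⁻⁵ m/K
ΔT = g/(α₁L₁+α₂L₂) = 4.51×10⁻³ / 2.82074×10⁻⁵ = 159.89 K
T = 24.2 + 159.89 = 184.09 °C

T = 184 °C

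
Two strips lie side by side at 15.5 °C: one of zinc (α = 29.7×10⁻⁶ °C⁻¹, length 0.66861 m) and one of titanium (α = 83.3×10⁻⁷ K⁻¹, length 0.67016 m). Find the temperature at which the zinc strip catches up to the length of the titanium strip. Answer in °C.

L₁(1 + α₁ΔT) = L₂(1 + α₂ΔT) ⇒ ΔT = (L₂ − L₁)/(α₁L₁ − α₂L₂)
L₂ − L₁ = 0.67016 − 0.66861 = 1.55×10⁻³ m
α₁L₁ − α₂L₂ = 29.7×10⁻⁶×0.66861 − 83.3×10⁻⁷×0.67016 = 1.42752842×10⁻⁵ m/K
ΔT = 1.55×10⁻³ / 1.42752842×10⁻⁵ = 108.579 K
T = 15.5 + 108.579 = 124.079 °C

T = 124.1 °C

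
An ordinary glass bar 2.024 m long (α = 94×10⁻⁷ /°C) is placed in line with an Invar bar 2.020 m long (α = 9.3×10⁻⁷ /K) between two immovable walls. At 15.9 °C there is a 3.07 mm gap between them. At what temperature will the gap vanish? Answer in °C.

T = 163 °C

Gap closes when ΔL₁ + ΔL₂ = 3.07 mm = 3.07×10⁻³ m
(α₁L₁ + α₂L₂)ΔT = g
α₁L₁ + α₂L₂ = 94×10⁻⁷×2.024 + 9.3×10⁻⁷×2.020 = 2.09042×10⁻⁵ m/K
ΔT = 3.07×10⁻³ / 2.09042×10⁻⁵ = 146.86 K
T = 15.9 + 146.86 = 162.76 °C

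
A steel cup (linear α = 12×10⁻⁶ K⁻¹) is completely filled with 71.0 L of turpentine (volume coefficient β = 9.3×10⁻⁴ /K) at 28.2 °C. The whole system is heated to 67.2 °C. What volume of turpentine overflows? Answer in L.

2.48 L

The cup also expands: β_container ≈ 3α = 3.6×10⁻⁵ /K
Net overflow = V₀(β_liq − 3α_cont)ΔT
β − 3α = 9.30×10⁻⁴ − 3.6×10⁻⁵ = 8.94×10⁻⁴ /K; ΔT = 39.0 K
ΔV = 71.0 × 8.94×10⁻⁴ × 39.0 = 2.48 L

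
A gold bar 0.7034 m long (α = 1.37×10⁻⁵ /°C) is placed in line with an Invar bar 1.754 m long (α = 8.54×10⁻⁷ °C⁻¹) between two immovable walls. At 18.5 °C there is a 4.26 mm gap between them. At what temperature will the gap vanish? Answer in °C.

T = 401 °C

Gap closes when ΔL₁ + ΔL₂ = 4.26 mm = 4.26×10⁻³ m
(α₁L₁ + α₂L₂)ΔT = g
α₁L₁ + α₂L₂ = 1.37×10⁻⁵×0.7034 + 8.54×10⁻⁷×1.754 = 1.1134496×10⁻⁵ m/K
ΔT = 4.26×10⁻³ / 1.1134496×10⁻⁵ = 382.59 K
T = 18.5 + 382.59 = 401.09 °C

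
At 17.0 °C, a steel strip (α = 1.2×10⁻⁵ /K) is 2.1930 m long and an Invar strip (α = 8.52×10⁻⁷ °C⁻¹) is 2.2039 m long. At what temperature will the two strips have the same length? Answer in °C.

Equal length when α₁L₁ΔT − α₂L₂ΔT = L₂ − L₁ = 1.09×10⁻² m
α₁L₁ = 2.6316×10⁻⁵, α₂L₂ = 1.8777228×10⁻⁶ → Δ(αL) = 2.44382772×10⁻⁵ m/K
ΔT = 1.09×10⁻² / 2.44382772×10⁻⁵ = 446.022 K, so T = 17.0 + 446.022 = 463.022 °C

T = 463.0 °C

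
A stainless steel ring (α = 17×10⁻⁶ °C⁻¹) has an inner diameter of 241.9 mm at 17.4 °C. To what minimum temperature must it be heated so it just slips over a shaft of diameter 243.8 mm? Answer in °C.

Required Δd = 243.8 − 241.9 = 1.9 mm
Δd = αd₀ΔT ⇒ ΔT = Δd/(αd₀) = 1.9 / (17×10⁻⁶ × 241.9) = 462.03 K
T_min = 17.4 + 462.03 = 479.43 °C

T = 479 °C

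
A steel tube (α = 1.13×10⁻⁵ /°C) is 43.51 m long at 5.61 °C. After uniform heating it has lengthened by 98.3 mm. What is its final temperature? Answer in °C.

T = 206 °C

ΔL = αL₀ΔT ⇒ ΔT = ΔL / (αL₀)
ΔT = 98.3×10⁻³ m / (1.13×10⁻⁵ × 43.51 m) = 199.93 K
T = 5.61 + 199.93 = 205.54 °C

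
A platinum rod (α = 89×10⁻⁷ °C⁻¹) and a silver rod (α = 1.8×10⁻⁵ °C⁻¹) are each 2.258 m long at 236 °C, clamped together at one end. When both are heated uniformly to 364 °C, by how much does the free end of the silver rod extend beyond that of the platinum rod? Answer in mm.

2.63 mm

ΔT = 128 K
platinum: ΔL = 89×10⁻⁷ × 2.258 m × 128 = 2.5723×10⁻³ m = 2.5723 mm
silver: ΔL = 1.8×10⁻⁵ × 2.258 m × 128 = 5.2024×10⁻³ m = 5.2024 mm
difference = 5.2024 − 2.5723 = 2.6301 mm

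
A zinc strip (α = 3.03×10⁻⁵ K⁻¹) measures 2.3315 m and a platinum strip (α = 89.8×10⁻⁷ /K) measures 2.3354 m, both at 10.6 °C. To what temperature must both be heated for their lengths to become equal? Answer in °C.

Equal length when α₁L₁ΔT − α₂L₂ΔT = L₂ − L₁ = 3.90×10⁻³ m
α₁L₁ = 7.064445×10⁻⁵, α₂L₂ = 2.0971892×10⁻⁵ → Δ(αL) = 4.9672558×10⁻⁵ m/K
ΔT = 3.90×10⁻³ / 4.9672558×10⁻⁵ = 78.5142 K, so T = 10.6 + 78.5142 = 89.1142 °C

T = 89.11 °C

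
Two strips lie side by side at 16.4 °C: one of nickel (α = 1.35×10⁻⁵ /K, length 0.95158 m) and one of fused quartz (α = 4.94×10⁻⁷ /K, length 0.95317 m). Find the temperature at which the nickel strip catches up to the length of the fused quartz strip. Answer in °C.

T = 144.9 °C

Equal length when α₁L₁ΔT − α₂L₂ΔT = L₂ − L₁ = 1.59×10⁻³ m
α₁L₁ = 1.284633×10⁻⁵, α₂L₂ = 4.7086598×10⁻⁷ → Δ(αL) = 1.237546402×10⁻⁵ m/K
ΔT = 1.59×10⁻³ / 1.237546402×10⁻⁵ = 128.480 K, so T = 16.4 + 128.480 = 144.880 °C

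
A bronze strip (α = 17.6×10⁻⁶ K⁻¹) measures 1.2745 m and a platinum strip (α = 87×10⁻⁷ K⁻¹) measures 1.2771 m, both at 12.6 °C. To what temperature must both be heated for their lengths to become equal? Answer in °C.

L₁(1 + α₁ΔT) = L₂(1 + α₂ΔT) ⇒ ΔT = (L₂ − L₁)/(α₁L₁ − α₂L₂)
L₂ − L₁ = 1.2771 − 1.2745 = 2.60×10⁻³ m
α₁L₁ − α₂L₂ = 17.6×10⁻⁶×1.2745 − 87×10⁻⁷×1.2771 = 1.132043×10⁻⁵ m/K
ΔT = 2.60×10⁻³ / 1.132043×10⁻⁵ = 229.673 K
T = 12.6 + 229.673 = 242.273 °C

T = 242.3 °C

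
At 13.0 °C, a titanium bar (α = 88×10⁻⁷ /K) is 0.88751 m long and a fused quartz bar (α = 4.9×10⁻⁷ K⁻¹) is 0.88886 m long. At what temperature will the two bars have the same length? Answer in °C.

T = 196.1 °C

Equal length when α₁L₁ΔT − α₂L₂ΔT = L₂ − L₁ = 1.35×10⁻³ m
α₁L₁ = 7.810088×10⁻⁶, α₂L₂ = 4.355414×10⁻⁷ → Δ(αL) = 7.3745466×10⁻⁶ m/K
ΔT = 1.35×10⁻³ / 7.3745466×10⁻⁶ = 183.062 K, so T = 13.0 + 183.062 = 196.062 °C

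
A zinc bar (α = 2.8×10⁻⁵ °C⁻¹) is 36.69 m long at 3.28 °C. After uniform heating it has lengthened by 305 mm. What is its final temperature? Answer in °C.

T = 300 °C

ΔL = αL₀ΔT ⇒ ΔT = ΔL / (αL₀)
ΔT = 305×10⁻³ m / (2.8×10⁻⁵ × 36.69 m) = 296.89 K
T = 3.28 + 296.89 = 300.17 °C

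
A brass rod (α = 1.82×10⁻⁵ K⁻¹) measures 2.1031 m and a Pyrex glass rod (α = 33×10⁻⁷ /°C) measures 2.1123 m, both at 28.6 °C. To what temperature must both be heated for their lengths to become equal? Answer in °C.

L₁(1 + α₁ΔT) = L₂(1 + α₂ΔT) ⇒ ΔT = (L₂ − L₁)/(α₁L₁ − α₂L₂)
L₂ − L₁ = 2.1123 − 2.1031 = 9.20×10⁻³ m
α₁L₁ − α₂L₂ = 1.82×10⁻⁵×2.1031 − 33×10⁻⁷×2.1123 = 3.130583×10⁻⁵ m/K
ΔT = 9.20×10⁻³ / 3.130583×10⁻⁵ = 293.875 K
T = 28.6 + 293.875 = 322.475 °C

T = 322.5 °C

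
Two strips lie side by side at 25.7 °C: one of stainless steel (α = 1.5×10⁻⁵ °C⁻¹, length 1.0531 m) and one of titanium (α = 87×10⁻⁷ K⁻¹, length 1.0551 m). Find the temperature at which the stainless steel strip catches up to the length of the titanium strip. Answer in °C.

L₁(1 + α₁ΔT) = L₂(1 + α₂ΔT) ⇒ ΔT = (L₂ − L₁)/(α₁L₁ − α₂L₂)
L₂ − L₁ = 1.0551 − 1.0531 = 2.00×10⁻³ m
α₁L₁ − α₂L₂ = 1.5×10⁻⁵×1.0531 − 87×10⁻⁷×1.0551 = 6.61713×10⁻⁶ m/K
ΔT = 2.00×10⁻³ / 6.61713×10⁻⁶ = 302.246 K
T = 25.7 + 302.246 = 327.946 °C

T = 327.9 °C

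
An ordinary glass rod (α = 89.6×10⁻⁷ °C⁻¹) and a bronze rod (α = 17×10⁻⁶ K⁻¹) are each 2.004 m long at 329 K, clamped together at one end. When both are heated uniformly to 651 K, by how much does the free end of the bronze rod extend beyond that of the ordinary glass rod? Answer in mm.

ΔT = 322 K
ordinary glass: ΔL = 89.6×10⁻⁷ × 2.004 m × 322 = 5.7818×10⁻³ m = 5.7818 mm
bronze: ΔL = 17×10⁻⁶ × 2.004 m × 322 = 1.0970×10⁻² m = 10.970 mm
difference = 10.970 − 5.7818 = 5.1882 mm

5.19 mm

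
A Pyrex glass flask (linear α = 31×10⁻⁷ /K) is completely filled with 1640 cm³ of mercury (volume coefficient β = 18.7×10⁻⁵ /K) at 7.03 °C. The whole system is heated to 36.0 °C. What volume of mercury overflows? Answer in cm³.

The flask also expands: β_container ≈ 3α = 9.3×10⁻⁶ /K
Net overflow = V₀(β_liq − 3α_cont)ΔT
β − 3α = 1.87×10⁻⁴ − 9.3×10⁻⁶ = 1.777×10⁻⁴ /K; ΔT = 28.97 K
ΔV = 1640 × 1.777×10⁻⁴ × 28.97 = 8.44 cm³

8.44 cm³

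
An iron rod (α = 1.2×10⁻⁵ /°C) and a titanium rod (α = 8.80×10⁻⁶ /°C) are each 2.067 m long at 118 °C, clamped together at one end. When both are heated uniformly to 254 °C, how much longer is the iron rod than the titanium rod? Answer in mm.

ΔT = 136 K
iron: ΔL = 1.2×10⁻⁵ × 2.067 m × 136 = 3.3733×10⁻³ m = 3.3733 mm
titanium: ΔL = 8.80×10⁻⁶ × 2.067 m × 136 = 2.4738×10⁻³ m = 2.4738 mm
difference = 3.3733 − 2.4738 = 0.8995 mm

0.900 mm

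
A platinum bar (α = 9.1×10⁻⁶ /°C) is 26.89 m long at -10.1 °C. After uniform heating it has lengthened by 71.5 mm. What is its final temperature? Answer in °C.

ΔL = αL₀ΔT ⇒ ΔT = ΔL / (αL₀)
ΔT = 71.5×10⁻³ m / (9.1×10⁻⁶ × 26.89 m) = 292.20 K
T = -10.1 + 292.20 = 282.10 °C

T = 282 °C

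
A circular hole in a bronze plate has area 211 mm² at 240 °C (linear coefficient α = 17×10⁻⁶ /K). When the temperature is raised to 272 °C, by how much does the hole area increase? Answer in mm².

Area coefficient ≈ 2α; |ΔT| = 32 K
ΔA = 2αA₀ΔT = 2(17×10⁻⁶)(211)(32) = 0.230 mm²

ΔA = 0.230 mm²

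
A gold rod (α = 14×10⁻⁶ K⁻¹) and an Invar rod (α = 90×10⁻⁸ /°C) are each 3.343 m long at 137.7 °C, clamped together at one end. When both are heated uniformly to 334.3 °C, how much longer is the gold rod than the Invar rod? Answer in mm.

8.61 mm

ΔT = 196.6 K
gold: ΔL = 14×10⁻⁶ × 3.343 m × 196.6 = 9.2013×10⁻³ m = 9.2013 mm
Invar: ΔL = 90×10⁻⁸ × 3.343 m × 196.6 = 5.9151×10⁻⁴ m = 0.59151 mm
difference = 9.2013 − 0.59151 = 8.60979 mm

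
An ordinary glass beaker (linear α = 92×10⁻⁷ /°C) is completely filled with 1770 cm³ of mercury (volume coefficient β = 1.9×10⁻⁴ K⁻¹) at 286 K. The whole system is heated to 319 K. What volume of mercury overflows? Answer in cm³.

9.49 cm³

The beaker also expands: β_container ≈ 3α = 2.76×10⁻⁵ /K
Net overflow = V₀(β_liq − 3α_cont)ΔT
β − 3α = 1.90×10⁻⁴ − 2.76×10⁻⁵ = 1.624×10⁻⁴ /K; ΔT = 33 K
ΔV = 1770 × 1.624×10⁻⁴ × 33 = 9.49 cm³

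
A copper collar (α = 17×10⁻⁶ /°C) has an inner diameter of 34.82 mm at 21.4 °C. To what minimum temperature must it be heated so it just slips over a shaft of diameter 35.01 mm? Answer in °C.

Required Δd = 35.01 − 34.82 = 0.19 mm
Δd = αd₀ΔT ⇒ ΔT = Δd/(αd₀) = 0.19 / (17×10⁻⁶ × 34.82) = 320.98 K
T_min = 21.4 + 320.98 = 342.38 °C

T = 342 °C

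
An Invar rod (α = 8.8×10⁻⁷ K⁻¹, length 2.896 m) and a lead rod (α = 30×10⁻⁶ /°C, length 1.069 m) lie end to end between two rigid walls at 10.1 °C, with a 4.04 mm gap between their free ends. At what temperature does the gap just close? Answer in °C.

T = 127 °C

Gap closes when ΔL₁ + ΔL₂ = 4.04 mm = 4.04×10⁻³ m
(α₁L₁ + α₂L₂)ΔT = g
α₁L₁ + α₂L₂ = 8.8×10⁻⁷×2.896 + 30×10⁻⁶×1.069 = 3.461848×10⁻⁵ m/K
ΔT = 4.04×10⁻³ / 3.461848×10⁻⁵ = 116.70 K
T = 10.1 + 116.70 = 126.80 °C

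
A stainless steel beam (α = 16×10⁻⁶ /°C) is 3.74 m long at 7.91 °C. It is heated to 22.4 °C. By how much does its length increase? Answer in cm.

ΔL = 0.0867 cm

|ΔT| = |22.4 − 7.91| = 14.49 K
ΔL = αL₀ΔT = (16×10⁻⁶)(3.74)(14.49) = 8.67×10⁻⁴ m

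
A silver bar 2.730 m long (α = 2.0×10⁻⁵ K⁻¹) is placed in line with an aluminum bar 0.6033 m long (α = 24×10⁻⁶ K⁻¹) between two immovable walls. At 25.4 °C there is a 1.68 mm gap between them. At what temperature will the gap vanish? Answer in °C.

T = 49.7 °C

Gap closes when ΔL₁ + ΔL₂ = 1.68 mm = 1.68×10⁻³ m
(α₁L₁ + α₂L₂)ΔT = g
α₁L₁ + α₂L₂ = 2.0×10⁻⁵×2.730 + 24×10⁻⁶×0.6033 = 6.90792×10⁻⁵ m/K
ΔT = 1.68×10⁻³ / 6.90792×10⁻⁵ = 24.320 K
T = 25.4 + 24.320 = 49.720 °C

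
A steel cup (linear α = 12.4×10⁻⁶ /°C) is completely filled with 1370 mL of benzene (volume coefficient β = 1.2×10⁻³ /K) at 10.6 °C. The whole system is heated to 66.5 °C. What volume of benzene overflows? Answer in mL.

89.1 mL

The cup also expands: β_container ≈ 3α = 3.72×10⁻⁵ /K
Net overflow = V₀(β_liq − 3α_cont)ΔT
β − 3α = 1.20×10⁻³ − 3.72×10⁻⁵ = 1.1628×10⁻³ /K; ΔT = 55.9 K
ΔV = 1370 × 1.1628×10⁻³ × 55.9 = 89.1 mL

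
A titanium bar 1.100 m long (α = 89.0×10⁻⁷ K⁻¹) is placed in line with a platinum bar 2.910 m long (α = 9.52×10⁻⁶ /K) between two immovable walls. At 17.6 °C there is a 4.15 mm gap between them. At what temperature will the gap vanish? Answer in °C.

Gap closes when ΔL₁ + ΔL₂ = 4.15 mm = 4.15×10⁻³ m
(α₁L₁ + α₂L₂)ΔT = g
α₁L₁ + α₂L₂ = 89.0×10⁻⁷×1.100 + 9.52×10⁻⁶×2.910 = 3.74932×10⁻⁵ m/K
ΔT = 4.15×10⁻³ / 3.74932×10⁻⁵ = 110.69 K
T = 17.6 + 110.69 = 128.29 °C

T = 128 °C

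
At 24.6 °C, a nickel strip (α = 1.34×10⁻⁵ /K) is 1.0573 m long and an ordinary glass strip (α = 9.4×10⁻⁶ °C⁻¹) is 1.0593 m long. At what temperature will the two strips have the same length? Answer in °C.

T = 499.6 °C

L₁(1 + α₁ΔT) = L₂(1 + α₂ΔT) ⇒ ΔT = (L₂ − L₁)/(α₁L₁ − α₂L₂)
L₂ − L₁ = 1.0593 − 1.0573 = 2.00×10⁻³ m
α₁L₁ − α₂L₂ = 1.34×10⁻⁵×1.0573 − 9.4×10⁻⁶×1.0593 = 4.2104×10⁻⁶ m/K
ΔT = 2.00×10⁻³ / 4.2104×10⁻⁶ = 475.014 K
T = 24.6 + 475.014 = 499.614 °C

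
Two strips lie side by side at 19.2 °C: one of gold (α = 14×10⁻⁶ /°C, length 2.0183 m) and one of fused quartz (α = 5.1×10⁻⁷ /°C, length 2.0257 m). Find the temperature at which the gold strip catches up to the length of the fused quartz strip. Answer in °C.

T = 291.0 °C

Equal length when α₁L₁ΔT − α₂L₂ΔT = L₂ − L₁ = 7.40×10⁻³ m
α₁L₁ = 2.82562×10⁻⁵, α₂L₂ = 1.033107×10⁻⁶ → Δ(αL) = 2.7223093×10⁻⁵ m/K
ΔT = 7.40×10⁻³ / 2.7223093×10⁻⁵ = 271.828 K, so T = 19.2 + 271.828 = 291.028 °C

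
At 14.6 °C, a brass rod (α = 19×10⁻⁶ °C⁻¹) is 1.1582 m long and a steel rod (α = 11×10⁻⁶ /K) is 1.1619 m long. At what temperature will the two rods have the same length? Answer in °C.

T = 415.7 °C

Equal length when α₁L₁ΔT − α₂L₂ΔT = L₂ − L₁ = 3.70×10⁻³ m
α₁L₁ = 2.20058×10⁻⁵, α₂L₂ = 1.27809×10⁻⁵ → Δ(αL) = 9.2249×10⁻⁶ m/K
ΔT = 3.70×10⁻³ / 9.2249×10⁻⁶ = 401.088 K, so T = 14.6 + 401.088 = 415.688 °C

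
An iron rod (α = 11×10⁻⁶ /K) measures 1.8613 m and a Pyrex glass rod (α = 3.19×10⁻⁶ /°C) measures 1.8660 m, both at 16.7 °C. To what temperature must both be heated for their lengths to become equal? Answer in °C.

T = 340.4 °C

Equal length when α₁L₁ΔT − α₂L₂ΔT = L₂ − L₁ = 4.70×10⁻³ m
α₁L₁ = 2.04743×10⁻⁵, α₂L₂ = 5.95254×10⁻⁶ → Δ(αL) = 1.452176×10⁻⁵ m/K
ΔT = 4.70×10⁻³ / 1.452176×10⁻⁵ = 323.652 K, so T = 16.7 + 323.652 = 340.352 °C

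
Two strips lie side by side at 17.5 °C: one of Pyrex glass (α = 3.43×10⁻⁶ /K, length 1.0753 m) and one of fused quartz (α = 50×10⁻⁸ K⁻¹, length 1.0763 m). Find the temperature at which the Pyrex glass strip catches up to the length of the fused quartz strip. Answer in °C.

L₁(1 + α₁ΔT) = L₂(1 + α₂ΔT) ⇒ ΔT = (L₂ − L₁)/(α₁L₁ − α₂L₂)
L₂ − L₁ = 1.0763 − 1.0753 = 1.00×10⁻³ m
α₁L₁ − α₂L₂ = 3.43×10⁻⁶×1.0753 − 50×10⁻⁸×1.0763 = 3.150129×10⁻⁶ m/K
ΔT = 1.00×10⁻³ / 3.150129×10⁻⁶ = 317.447 K
T = 17.5 + 317.447 = 334.947 °C

T = 334.9 °C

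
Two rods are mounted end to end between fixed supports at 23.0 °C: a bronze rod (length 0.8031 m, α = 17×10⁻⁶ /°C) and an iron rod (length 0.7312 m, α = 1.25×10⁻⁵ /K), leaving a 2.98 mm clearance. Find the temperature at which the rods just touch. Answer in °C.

T = 154 °C

α₁L₁ = 1.36527×10⁻⁵ m/K, α₂L₂ = 9.140×10⁻⁶ m/K → total 2.27927×10⁻⁵ m/K
ΔT = g/(α₁L₁+α₂L₂) = 2.98×10⁻³ / 2.27927×10⁻⁵ = 130.74 K
T = 23.0 + 130.74 = 153.74 °C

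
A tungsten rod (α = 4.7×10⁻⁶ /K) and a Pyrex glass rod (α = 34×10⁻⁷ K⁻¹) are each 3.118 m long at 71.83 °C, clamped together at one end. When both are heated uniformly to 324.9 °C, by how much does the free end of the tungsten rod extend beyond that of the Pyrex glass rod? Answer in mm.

ΔT = 253.07 K
tungsten: ΔL = 4.7×10⁻⁶ × 3.118 m × 253.07 = 3.7086×10⁻³ m = 3.7086 mm
Pyrex glass: ΔL = 34×10⁻⁷ × 3.118 m × 253.07 = 2.6828×10⁻³ m = 2.6828 mm
difference = 3.7086 − 2.6828 = 1.0258 mm

1.03 mm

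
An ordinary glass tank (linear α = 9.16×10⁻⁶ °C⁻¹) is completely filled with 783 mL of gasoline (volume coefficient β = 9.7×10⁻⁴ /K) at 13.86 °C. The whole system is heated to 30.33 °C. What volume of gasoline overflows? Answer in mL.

12.2 mL

The tank also expands: β_container ≈ 3α = 2.748×10⁻⁵ /K
Net overflow = V₀(β_liq − 3α_cont)ΔT
β − 3α = 9.70×10⁻⁴ − 2.748×10⁻⁵ = 9.4252×10⁻⁴ /K; ΔT = 16.47 K
ΔV = 783 × 9.4252×10⁻⁴ × 16.47 = 12.2 mL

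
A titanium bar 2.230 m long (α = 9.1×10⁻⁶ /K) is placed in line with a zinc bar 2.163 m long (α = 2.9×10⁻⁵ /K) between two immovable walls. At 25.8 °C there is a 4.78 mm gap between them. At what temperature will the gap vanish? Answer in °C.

T = 83.4 °C

α₁L₁ = 2.0293×10⁻⁵ m/K, α₂L₂ = 6.2727×10⁻⁵ m/K → total 8.302×10⁻⁵ m/K
ΔT = g/(α₁L₁+α₂L₂) = 4.78×10⁻³ / 8.302×10⁻⁵ = 57.576 K
T = 25.8 + 57.576 = 83.376 °C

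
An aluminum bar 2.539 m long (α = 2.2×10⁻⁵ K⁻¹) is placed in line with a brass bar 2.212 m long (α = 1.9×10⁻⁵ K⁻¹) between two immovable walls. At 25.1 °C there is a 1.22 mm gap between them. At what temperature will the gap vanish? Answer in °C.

T = 37.6 °C

α₁L₁ = 5.5858×10⁻⁵ m/K, α₂L₂ = 4.2028×10⁻⁵ m/K → total 9.7886×10⁻⁵ m/K
ΔT = g/(α₁L₁+α₂L₂) = 1.22×10⁻³ / 9.7886×10⁻⁵ = 12.463 K
T = 25.1 + 12.463 = 37.563 °C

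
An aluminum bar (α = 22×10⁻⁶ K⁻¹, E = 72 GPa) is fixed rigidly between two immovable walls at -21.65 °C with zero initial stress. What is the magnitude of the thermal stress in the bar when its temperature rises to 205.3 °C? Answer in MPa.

σ = 359 MPa

Fully constrained: the free strain ε = αΔT is blocked, so σ = Eε = EαΔT.
|ΔT| = 226.95 K
σ = 72.0×10⁹ × 22×10⁻⁶ × 226.95 = 3.59×10⁸ Pa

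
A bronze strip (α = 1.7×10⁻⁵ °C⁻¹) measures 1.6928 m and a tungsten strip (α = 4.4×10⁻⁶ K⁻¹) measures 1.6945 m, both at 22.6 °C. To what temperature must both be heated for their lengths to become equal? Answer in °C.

Equal length when α₁L₁ΔT − α₂L₂ΔT = L₂ − L₁ = 1.70×10⁻³ m
α₁L₁ = 2.87776×10⁻⁵, α₂L₂ = 7.4558×10⁻⁶ → Δ(αL) = 2.13218×10⁻⁵ m/K
ΔT = 1.70×10⁻³ / 2.13218×10⁻⁵ = 79.731 K, so T = 22.6 + 79.731 = 102.331 °C

T = 102.3 °C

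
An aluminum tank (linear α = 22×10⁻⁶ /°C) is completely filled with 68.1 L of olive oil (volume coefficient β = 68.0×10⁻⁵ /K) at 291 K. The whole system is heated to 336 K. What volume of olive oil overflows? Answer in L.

1.88 L

The tank also expands: β_container ≈ 3α = 6.6×10⁻⁵ /K
Net overflow = V₀(β_liq − 3α_cont)ΔT
β − 3α = 6.80×10⁻⁴ − 6.6×10⁻⁵ = 6.14×10⁻⁴ /K; ΔT = 45 K
ΔV = 68.1 × 6.14×10⁻⁴ × 45 = 1.88 L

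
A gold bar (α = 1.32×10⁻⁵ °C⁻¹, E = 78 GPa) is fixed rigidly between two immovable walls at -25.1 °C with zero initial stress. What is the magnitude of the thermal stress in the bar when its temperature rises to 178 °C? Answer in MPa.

Fully constrained: the free strain ε = αΔT is blocked, so σ = Eε = EαΔT.
|ΔT| = 203.1 K
σ = 78.0×10⁹ × 1.32×10⁻⁵ × 203.1 = 2.09×10⁸ Pa

σ = 209 MPa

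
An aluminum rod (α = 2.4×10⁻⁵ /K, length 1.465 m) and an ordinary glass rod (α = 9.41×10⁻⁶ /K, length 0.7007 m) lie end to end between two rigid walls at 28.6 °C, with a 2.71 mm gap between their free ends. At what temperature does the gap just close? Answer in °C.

α₁L₁ = 3.516×10⁻⁵ m/K, α₂L₂ = 6.593587×10⁻⁶ m/K → total 4.1753587×10⁻⁵ m/K
ΔT = g/(α₁L₁+α₂L₂) = 2.71×10⁻³ / 4.1753587×10⁻⁵ = 64.905 K
T = 28.6 + 64.905 = 93.505 °C

T = 93.5 °C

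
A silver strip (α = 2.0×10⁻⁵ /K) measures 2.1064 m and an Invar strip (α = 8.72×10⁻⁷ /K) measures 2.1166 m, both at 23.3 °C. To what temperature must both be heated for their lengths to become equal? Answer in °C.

T = 276.5 °C

Equal length when α₁L₁ΔT − α₂L₂ΔT = L₂ − L₁ = 1.02×10⁻² m
α₁L₁ = 4.2128×10⁻⁵, α₂L₂ = 1.8456752×10⁻⁶ → Δ(αL) = 4.02823248×10⁻⁵ m/K
ΔT = 1.02×10⁻² / 4.02823248×10⁻⁵ = 253.213 K, so T = 23.3 + 253.213 = 276.513 °C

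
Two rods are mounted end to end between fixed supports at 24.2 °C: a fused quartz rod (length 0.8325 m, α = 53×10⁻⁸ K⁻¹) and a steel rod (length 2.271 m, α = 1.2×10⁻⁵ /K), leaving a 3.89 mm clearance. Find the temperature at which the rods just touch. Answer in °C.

T = 165 °C

Gap closes when ΔL₁ + ΔL₂ = 3.89 mm = 3.89×10⁻³ m
(α₁L₁ + α₂L₂)ΔT = g
α₁L₁ + α₂L₂ = 53×10⁻⁸×0.8325 + 1.2×10⁻⁵×2.271 = 2.7693225×10⁻⁵ m/K
ΔT = 3.89×10⁻³ / 2.7693225×10⁻⁵ = 140.47 K
T = 24.2 + 140.47 = 164.67 °C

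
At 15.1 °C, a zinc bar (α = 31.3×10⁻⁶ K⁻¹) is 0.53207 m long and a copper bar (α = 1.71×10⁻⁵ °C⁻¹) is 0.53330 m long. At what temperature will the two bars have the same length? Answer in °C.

T = 178.4 °C

Equal length when α₁L₁ΔT − α₂L₂ΔT = L₂ − L₁ = 1.23×10⁻³ m
α₁L₁ = 1.6653791×10⁻⁵, α₂L₂ = 9.11943×10⁻⁶ → Δ(αL) = 7.534361×10⁻⁶ m/K
ΔT = 1.23×10⁻³ / 7.534361×10⁻⁶ = 163.252 K, so T = 15.1 + 163.252 = 178.352 °C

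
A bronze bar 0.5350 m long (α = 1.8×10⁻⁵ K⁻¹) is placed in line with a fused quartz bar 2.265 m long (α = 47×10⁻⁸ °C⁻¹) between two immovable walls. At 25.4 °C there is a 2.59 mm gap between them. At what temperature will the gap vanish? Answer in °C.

Gap closes when ΔL₁ + ΔL₂ = 2.59 mm = 2.59×10⁻³ m
(α₁L₁ + α₂L₂)ΔT = g
α₁L₁ + α₂L₂ = 1.8×10⁻⁵×0.5350 + 47×10⁻⁸×2.265 = 1.069455×10⁻⁵ m/K
ΔT = 2.59×10⁻³ / 1.069455×10⁻⁵ = 242.18 K
T = 25.4 + 242.18 = 267.58 °C

T = 268 °C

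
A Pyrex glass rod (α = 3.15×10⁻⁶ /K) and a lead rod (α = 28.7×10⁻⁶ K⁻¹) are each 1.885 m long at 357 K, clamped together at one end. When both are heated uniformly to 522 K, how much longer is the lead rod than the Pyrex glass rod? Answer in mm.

7.95 mm

ΔT = 165 K
Pyrex glass: ΔL = 3.15×10⁻⁶ × 1.885 m × 165 = 9.7973×10⁻⁴ m = 0.97973 mm
lead: ΔL = 28.7×10⁻⁶ × 1.885 m × 165 = 8.9264×10⁻³ m = 8.9264 mm
difference = 8.9264 − 0.97973 = 7.94667 mm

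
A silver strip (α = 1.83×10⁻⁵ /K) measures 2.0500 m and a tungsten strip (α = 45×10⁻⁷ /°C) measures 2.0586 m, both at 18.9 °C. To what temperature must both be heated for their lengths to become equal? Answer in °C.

Equal length when α₁L₁ΔT − α₂L₂ΔT = L₂ − L₁ = 8.60×10⁻³ m
α₁L₁ = 3.7515×10⁻⁵, α₂L₂ = 9.2637×10⁻⁶ → Δ(αL) = 2.82513×10⁻⁵ m/K
ΔT = 8.60×10⁻³ / 2.82513×10⁻⁵ = 304.411 K, so T = 18.9 + 304.411 = 323.311 °C

T = 323.3 °C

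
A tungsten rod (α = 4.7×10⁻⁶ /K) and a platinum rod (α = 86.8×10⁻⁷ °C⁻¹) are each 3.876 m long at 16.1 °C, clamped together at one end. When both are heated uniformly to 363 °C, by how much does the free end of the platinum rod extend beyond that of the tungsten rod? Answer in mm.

ΔT = 346.9 K
tungsten: ΔL = 4.7×10⁻⁶ × 3.876 m × 346.9 = 6.3195×10⁻³ m = 6.3195 mm
platinum: ΔL = 86.8×10⁻⁷ × 3.876 m × 346.9 = 1.1671×10⁻² m = 11.671 mm
difference = 11.671 − 6.3195 = 5.3515 mm

5.35 mm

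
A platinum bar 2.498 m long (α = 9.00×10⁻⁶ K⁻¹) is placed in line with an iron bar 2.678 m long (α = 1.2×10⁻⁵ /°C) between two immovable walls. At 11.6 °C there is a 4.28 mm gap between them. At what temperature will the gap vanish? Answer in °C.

T = 90.0 °C

α₁L₁ = 2.2482×10⁻⁵ m/K, α₂L₂ = 3.2136×10⁻⁵ m/K → total 5.4618×10⁻⁵ m/K
ΔT = g/(α₁L₁+α₂L₂) = 4.28×10⁻³ / 5.4618×10⁻⁵ = 78.362 K
T = 11.6 + 78.362 = 89.962 °C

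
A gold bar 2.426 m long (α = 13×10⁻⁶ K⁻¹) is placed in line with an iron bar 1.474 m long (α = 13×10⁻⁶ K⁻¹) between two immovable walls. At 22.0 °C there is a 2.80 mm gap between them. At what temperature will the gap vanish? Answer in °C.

T = 77.2 °C

Gap closes when ΔL₁ + ΔL₂ = 2.80 mm = 2.80×10⁻³ m
(α₁L₁ + α₂L₂)ΔT = g
α₁L₁ + α₂L₂ = 13×10⁻⁶×2.426 + 13×10⁻⁶×1.474 = 5.07×10⁻⁵ m/K
ΔT = 2.80×10⁻³ / 5.07×10⁻⁵ = 55.227 K
T = 22.0 + 55.227 = 77.227 °C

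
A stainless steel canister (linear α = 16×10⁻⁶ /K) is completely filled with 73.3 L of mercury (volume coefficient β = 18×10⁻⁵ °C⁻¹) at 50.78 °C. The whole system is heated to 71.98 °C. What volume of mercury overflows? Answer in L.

The canister also expands: β_container ≈ 3α = 4.8×10⁻⁵ /K
Net overflow = V₀(β_liq − 3α_cont)ΔT
β − 3α = 1.80×10⁻⁴ − 4.8×10⁻⁵ = 1.32×10⁻⁴ /K; ΔT = 21.20 K
ΔV = 73.3 × 1.32×10⁻⁴ × 21.20 = 0.205 L

0.205 L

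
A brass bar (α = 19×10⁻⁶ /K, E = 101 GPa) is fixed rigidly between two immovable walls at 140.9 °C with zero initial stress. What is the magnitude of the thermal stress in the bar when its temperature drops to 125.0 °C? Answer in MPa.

σ = 30.5 MPa

Fully constrained: the free strain ε = αΔT is blocked, so σ = Eε = EαΔT.
|ΔT| = 15.9 K
σ = 101×10⁹ × 19×10⁻⁶ × 15.9 = 3.05×10⁷ Pa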